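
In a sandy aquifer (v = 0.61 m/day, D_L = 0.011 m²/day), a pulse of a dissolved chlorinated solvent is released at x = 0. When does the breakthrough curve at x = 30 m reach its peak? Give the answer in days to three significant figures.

49.2 days

For the 1D instantaneous-source solution, setting ∂C/∂t = 0 at fixed x gives v²t² + 2Dt − x² = 0, so t = (√(D² + v²x²) − D)/v².
√(D² + v²x²) = √(0.011² + 0.61² × 30²) = 18.30; v² = 0.3721.
t = (18.30 − 0.011)/0.3721 = 49.2 days (vs. the pure-advection estimate x/v = 49.2 d).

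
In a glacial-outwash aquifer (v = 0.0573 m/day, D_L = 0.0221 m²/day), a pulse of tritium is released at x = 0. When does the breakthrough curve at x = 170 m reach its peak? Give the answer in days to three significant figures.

2960 days

For the 1D instantaneous-source solution, setting ∂C/∂t = 0 at fixed x gives v²t² + 2Dt − x² = 0, so t = (√(D² + v²x²) − D)/v².
√(D² + v²x²) = √(0.0221² + 0.0573² × 170²) = 9.741; v² = 0.00328329.
t = (9.741 − 0.0221)/0.00328329 = 2960 days (vs. the pure-advection estimate x/v = 2970 d).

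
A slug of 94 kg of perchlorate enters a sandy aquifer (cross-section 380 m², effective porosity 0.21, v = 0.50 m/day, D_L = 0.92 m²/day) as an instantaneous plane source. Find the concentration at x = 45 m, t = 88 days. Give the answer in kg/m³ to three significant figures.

0.0368 kg/m³

For an instantaneous plane source, C(x,t) = M/(n_e·A·√(4πDt)) · exp(−(x−vt)²/(4Dt)), with n_e·A the pore (flow) area.
Plume center vt = 0.50 × 88 = 44 m, so the well at 45 m is 1 m downgradient of the peak.
√(4πDt) = 31.90 m, giving peak height M/(n_e·A·√(4πDt)) = 94/(0.21 × 380 × 31.90) = 0.03693 kg/m³.
(x−vt)²/(4Dt) = (1)²/(4 × 0.92 × 88) = 0.003088; exp(−0.003088) = 0.9969.
C = 0.03693 × 0.9969 = 0.0368 kg/m³.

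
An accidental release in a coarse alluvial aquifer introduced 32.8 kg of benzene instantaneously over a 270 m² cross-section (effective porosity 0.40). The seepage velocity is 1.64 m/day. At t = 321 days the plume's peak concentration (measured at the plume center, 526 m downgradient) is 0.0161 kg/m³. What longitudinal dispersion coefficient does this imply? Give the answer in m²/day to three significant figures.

At the plume center C_max = M/(n_e·A·√(4πDt)), so D = M²/(4πt·(n_e·A·C_max)²).
n_e·A·C_max = 0.40 × 270 × 0.0161 = 1.739 kg/m.
D = 32.8²/(4π × 321 × 1.739²) = 0.0882 m²/day.

0.0882 m²/day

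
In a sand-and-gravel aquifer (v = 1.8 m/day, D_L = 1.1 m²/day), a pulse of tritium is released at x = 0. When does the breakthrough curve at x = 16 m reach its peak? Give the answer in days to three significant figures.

For the 1D instantaneous-source solution, setting ∂C/∂t = 0 at fixed x gives v²t² + 2Dt − x² = 0, so t = (√(D² + v²x²) − D)/v².
√(D² + v²x²) = √(1.1² + 1.8² × 16²) = 28.82; v² = 3.24.
t = (28.82 − 1.1)/3.24 = 8.56 days (vs. the pure-advection estimate x/v = 8.89 d).

8.56 days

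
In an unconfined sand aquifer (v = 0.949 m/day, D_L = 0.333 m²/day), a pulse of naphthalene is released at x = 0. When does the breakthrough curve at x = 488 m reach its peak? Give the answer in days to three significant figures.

514 days

For the 1D instantaneous-source solution, setting ∂C/∂t = 0 at fixed x gives v²t² + 2Dt − x² = 0, so t = (√(D² + v²x²) − D)/v².
√(D² + v²x²) = √(0.333² + 0.949² × 488²) = 463.1; v² = 0.900601.
t = (463.1 − 0.333)/0.900601 = 514 days (vs. the pure-advection estimate x/v = 514 d).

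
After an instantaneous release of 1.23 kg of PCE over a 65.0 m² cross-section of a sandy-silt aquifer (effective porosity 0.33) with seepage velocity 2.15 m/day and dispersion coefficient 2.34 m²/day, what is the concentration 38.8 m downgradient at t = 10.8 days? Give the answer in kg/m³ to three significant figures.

For an instantaneous plane source, C(x,t) = M/(n_e·A·√(4πDt)) · exp(−(x−vt)²/(4Dt)), with n_e·A the pore (flow) area.
Plume center vt = 2.15 × 10.8 = 23.22 m, so the well at 38.8 m is 15.58 m downgradient of the peak.
√(4πDt) = 17.82 m, giving peak height M/(n_e·A·√(4πDt)) = 1.23/(0.33 × 65.0 × 17.82) = 0.003218 kg/m³.
(x−vt)²/(4Dt) = (15.58)²/(4 × 2.34 × 10.8) = 2.401; exp(−2.401) = 0.09063.
C = 0.003218 × 0.09063 = 0.000292 kg/m³.

0.000292 kg/m³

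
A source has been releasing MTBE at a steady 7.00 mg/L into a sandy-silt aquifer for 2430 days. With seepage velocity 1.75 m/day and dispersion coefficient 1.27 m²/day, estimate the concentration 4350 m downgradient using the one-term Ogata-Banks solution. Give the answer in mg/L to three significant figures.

For a continuous step input, C/C₀ ≈ ½·erfc((x−vt)/(2√(Dt))).
vt = 1.75 × 2430 = 4252.5 m and 2√(Dt) = 2√(1.27 × 2430) = 111.1 m.
Argument (x−vt)/(2√(Dt)) = (4350 − 4252.5)/111.1 = 0.8776; ½·erfc(0.8776) = 0.1073.
C = 7.00 × 0.1073 = 0.751 mg/L.

0.751 mg/L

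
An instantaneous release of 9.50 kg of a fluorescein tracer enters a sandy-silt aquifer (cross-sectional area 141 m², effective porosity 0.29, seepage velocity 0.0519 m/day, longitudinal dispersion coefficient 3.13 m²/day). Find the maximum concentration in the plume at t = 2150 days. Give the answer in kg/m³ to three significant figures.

0.000799 kg/m³

The peak of an instantaneous 1D plume sits at x = vt; there the Gaussian factor is 1 and C_max = M/(n_e·A·√(4πDt)), where n_e·A is the pore area the mass is dissolved in.
√(4πDt) = √(4π × 3.13 × 2150) = 290.8 m, so C_max = 9.50/(0.29 × 141 × 290.8) = 0.000799 kg/m³.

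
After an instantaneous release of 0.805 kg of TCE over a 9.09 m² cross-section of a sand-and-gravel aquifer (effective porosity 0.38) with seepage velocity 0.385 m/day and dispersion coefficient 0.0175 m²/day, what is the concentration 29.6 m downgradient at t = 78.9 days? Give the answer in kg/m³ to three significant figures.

0.0502 kg/m³

For an instantaneous plane source, C(x,t) = M/(n_e·A·√(4πDt)) · exp(−(x−vt)²/(4Dt)), with n_e·A the pore (flow) area.
Plume center vt = 0.385 × 78.9 = 30.3765 m, so the well at 29.6 m is 0.7765 m upgradient of the peak.
√(4πDt) = 4.165 m, giving peak height M/(n_e·A·√(4πDt)) = 0.805/(0.38 × 9.09 × 4.165) = 0.05595 kg/m³.
(x−vt)²/(4Dt) = (-0.7765)²/(4 × 0.0175 × 78.9) = 0.1092; exp(−0.1092) = 0.8966.
C = 0.05595 × 0.8966 = 0.0502 kg/m³.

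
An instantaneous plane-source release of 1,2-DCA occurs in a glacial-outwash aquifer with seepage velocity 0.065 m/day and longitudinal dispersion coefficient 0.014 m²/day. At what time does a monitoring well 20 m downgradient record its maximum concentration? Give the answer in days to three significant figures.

304 days

For the 1D instantaneous-source solution, setting ∂C/∂t = 0 at fixed x gives v²t² + 2Dt − x² = 0, so t = (√(D² + v²x²) − D)/v².
√(D² + v²x²) = √(0.014² + 0.065² × 20²) = 1.300; v² = 0.004225.
t = (1.300 − 0.014)/0.004225 = 304 days (vs. the pure-advection estimate x/v = 308 d).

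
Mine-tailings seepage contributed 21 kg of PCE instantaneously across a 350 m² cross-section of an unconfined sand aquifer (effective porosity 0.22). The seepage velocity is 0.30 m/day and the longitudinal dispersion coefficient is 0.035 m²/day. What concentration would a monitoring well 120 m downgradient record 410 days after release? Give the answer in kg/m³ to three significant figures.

0.0174 kg/m³

For an instantaneous plane source, C(x,t) = M/(n_e·A·√(4πDt)) · exp(−(x−vt)²/(4Dt)), with n_e·A the pore (flow) area.
Plume center vt = 0.30 × 410 = 123 m, so the well at 120 m is 3 m upgradient of the peak.
√(4πDt) = 13.43 m, giving peak height M/(n_e·A·√(4πDt)) = 21/(0.22 × 350 × 13.43) = 0.02031 kg/m³.
(x−vt)²/(4Dt) = (-3)²/(4 × 0.035 × 410) = 0.1568; exp(−0.1568) = 0.8549.
C = 0.02031 × 0.8549 = 0.0174 kg/m³.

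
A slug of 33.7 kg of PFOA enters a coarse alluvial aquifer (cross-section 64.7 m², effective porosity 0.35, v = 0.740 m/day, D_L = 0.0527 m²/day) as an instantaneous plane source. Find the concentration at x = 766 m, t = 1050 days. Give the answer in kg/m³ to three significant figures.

For an instantaneous plane source, C(x,t) = M/(n_e·A·√(4πDt)) · exp(−(x−vt)²/(4Dt)), with n_e·A the pore (flow) area.
Plume center vt = 0.740 × 1050 = 777 m, so the well at 766 m is 11 m upgradient of the peak.
√(4πDt) = 26.37 m, giving peak height M/(n_e·A·√(4πDt)) = 33.7/(0.35 × 64.7 × 26.37) = 0.05643 kg/m³.
(x−vt)²/(4Dt) = (-11)²/(4 × 0.0527 × 1050) = 0.5467; exp(−0.5467) = 0.5789.
C = 0.05643 × 0.5789 = 0.0327 kg/m³.

0.0327 kg/m³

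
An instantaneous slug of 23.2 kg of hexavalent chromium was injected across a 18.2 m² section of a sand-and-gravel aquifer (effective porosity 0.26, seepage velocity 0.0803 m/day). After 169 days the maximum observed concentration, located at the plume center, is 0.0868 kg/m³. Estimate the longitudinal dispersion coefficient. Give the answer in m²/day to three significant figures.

At the plume center C_max = M/(n_e·A·√(4πDt)), so D = M²/(4πt·(n_e·A·C_max)²).
n_e·A·C_max = 0.26 × 18.2 × 0.0868 = 0.4107 kg/m.
D = 23.2²/(4π × 169 × 0.4107²) = 1.50 m²/day.

1.50 m²/day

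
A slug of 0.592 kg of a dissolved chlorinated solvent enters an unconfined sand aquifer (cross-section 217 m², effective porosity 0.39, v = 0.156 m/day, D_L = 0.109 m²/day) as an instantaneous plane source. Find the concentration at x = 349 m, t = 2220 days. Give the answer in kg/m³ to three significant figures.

For an instantaneous plane source, C(x,t) = M/(n_e·A·√(4πDt)) · exp(−(x−vt)²/(4Dt)), with n_e·A the pore (flow) area.
Plume center vt = 0.156 × 2220 = 346.32 m, so the well at 349 m is 2.68 m downgradient of the peak.
√(4πDt) = 55.14 m, giving peak height M/(n_e·A·√(4πDt)) = 0.592/(0.39 × 217 × 55.14) = 0.0001269 kg/m³.
(x−vt)²/(4Dt) = (2.68)²/(4 × 0.109 × 2220) = 0.007420; exp(−0.007420) = 0.9926.
C = 0.0001269 × 0.9926 = 0.000126 kg/m³.

0.000126 kg/m³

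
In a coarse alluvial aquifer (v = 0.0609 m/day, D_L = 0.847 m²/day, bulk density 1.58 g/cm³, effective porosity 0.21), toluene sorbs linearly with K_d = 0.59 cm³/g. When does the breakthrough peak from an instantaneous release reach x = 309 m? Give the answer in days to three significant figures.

26400 days

Retardation factor R = 1 + ρ_b·K_d/n = 1 + 1.58 × 0.59/0.21 = 5.439.
Sorption retards both mechanisms: v_R = v/R = 0.01120 m/day, D_R = D/R = 0.1557 m²/day.
Peak time from v_R²t² + 2D_R t − x² = 0: t = (√(D_R² + v_R²x²) − D_R)/v_R².
√(D_R² + v_R²x²) = √(0.1557² + 0.01120² × 309²) = 3.464; v_R² = 0.0001254.
t = (3.464 − 0.1557)/0.0001254 = 26400 days.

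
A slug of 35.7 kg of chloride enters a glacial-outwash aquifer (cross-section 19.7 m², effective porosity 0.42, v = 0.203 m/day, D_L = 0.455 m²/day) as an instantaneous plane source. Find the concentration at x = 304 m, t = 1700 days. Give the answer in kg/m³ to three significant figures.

0.0254 kg/m³

For an instantaneous plane source, C(x,t) = M/(n_e·A·√(4πDt)) · exp(−(x−vt)²/(4Dt)), with n_e·A the pore (flow) area.
Plume center vt = 0.203 × 1700 = 345.1 m, so the well at 304 m is 41.1 m upgradient of the peak.
√(4πDt) = 98.59 m, giving peak height M/(n_e·A·√(4πDt)) = 35.7/(0.42 × 19.7 × 98.59) = 0.04376 kg/m³.
(x−vt)²/(4Dt) = (-41.1)²/(4 × 0.455 × 1700) = 0.5460; exp(−0.5460) = 0.5793.
C = 0.04376 × 0.5793 = 0.0254 kg/m³.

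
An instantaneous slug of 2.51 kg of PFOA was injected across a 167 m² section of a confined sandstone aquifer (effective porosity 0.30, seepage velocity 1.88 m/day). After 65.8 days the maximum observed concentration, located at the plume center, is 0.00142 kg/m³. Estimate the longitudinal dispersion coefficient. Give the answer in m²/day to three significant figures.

At the plume center C_max = M/(n_e·A·√(4πDt)), so D = M²/(4πt·(n_e·A·C_max)²).
n_e·A·C_max = 0.30 × 167 × 0.00142 = 0.07114 kg/m.
D = 2.51²/(4π × 65.8 × 0.07114²) = 1.51 m²/day.

1.51 m²/day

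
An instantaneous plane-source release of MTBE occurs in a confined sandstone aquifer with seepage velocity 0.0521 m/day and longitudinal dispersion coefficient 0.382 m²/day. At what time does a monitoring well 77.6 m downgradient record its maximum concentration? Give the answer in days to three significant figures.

1360 days

For the 1D instantaneous-source solution, setting ∂C/∂t = 0 at fixed x gives v²t² + 2Dt − x² = 0, so t = (√(D² + v²x²) − D)/v².
√(D² + v²x²) = √(0.382² + 0.0521² × 77.6²) = 4.061; v² = 0.00271441.
t = (4.061 − 0.382)/0.00271441 = 1360 days (vs. the pure-advection estimate x/v = 1490 d).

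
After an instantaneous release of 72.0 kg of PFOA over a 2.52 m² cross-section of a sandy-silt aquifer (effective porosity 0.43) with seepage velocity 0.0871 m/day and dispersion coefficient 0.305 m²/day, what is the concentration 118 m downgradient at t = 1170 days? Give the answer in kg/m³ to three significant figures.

For an instantaneous plane source, C(x,t) = M/(n_e·A·√(4πDt)) · exp(−(x−vt)²/(4Dt)), with n_e·A the pore (flow) area.
Plume center vt = 0.0871 × 1170 = 101.907 m, so the well at 118 m is 16.093 m downgradient of the peak.
√(4πDt) = 66.96 m, giving peak height M/(n_e·A·√(4πDt)) = 72.0/(0.43 × 2.52 × 66.96) = 0.9923 kg/m³.
(x−vt)²/(4Dt) = (16.093)²/(4 × 0.305 × 1170) = 0.1814; exp(−0.1814) = 0.8341.
C = 0.9923 × 0.8341 = 0.828 kg/m³.

0.828 kg/m³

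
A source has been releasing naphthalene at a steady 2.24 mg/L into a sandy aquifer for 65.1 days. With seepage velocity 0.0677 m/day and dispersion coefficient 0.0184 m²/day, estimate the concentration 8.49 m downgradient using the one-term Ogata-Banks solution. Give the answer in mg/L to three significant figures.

0.00935 mg/L

For a continuous step input, C/C₀ ≈ ½·erfc((x−vt)/(2√(Dt))).
vt = 0.0677 × 65.1 = 4.40727 m and 2√(Dt) = 2√(0.0184 × 65.1) = 2.189 m.
Argument (x−vt)/(2√(Dt)) = (8.49 − 4.40727)/2.189 = 1.865; ½·erfc(1.865) = 0.004176.
C = 2.24 × 0.004176 = 0.00935 mg/L.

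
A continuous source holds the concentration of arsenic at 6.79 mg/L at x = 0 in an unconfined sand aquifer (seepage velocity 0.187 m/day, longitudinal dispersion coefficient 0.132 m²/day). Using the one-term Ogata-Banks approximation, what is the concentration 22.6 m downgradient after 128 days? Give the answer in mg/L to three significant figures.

For a continuous step input, C/C₀ ≈ ½·erfc((x−vt)/(2√(Dt))).
vt = 0.187 × 128 = 23.936 m and 2√(Dt) = 2√(0.132 × 128) = 8.221 m.
Argument (x−vt)/(2√(Dt)) = (22.6 − 23.936)/8.221 = -0.1625; ½·erfc(-0.1625) = 0.5909.
C = 6.79 × 0.5909 = 4.01 mg/L.

4.01 mg/L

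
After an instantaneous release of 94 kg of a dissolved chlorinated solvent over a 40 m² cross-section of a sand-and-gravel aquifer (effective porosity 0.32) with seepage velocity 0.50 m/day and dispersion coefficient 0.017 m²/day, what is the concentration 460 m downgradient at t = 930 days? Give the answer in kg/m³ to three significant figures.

0.351 kg/m³

For an instantaneous plane source, C(x,t) = M/(n_e·A·√(4πDt)) · exp(−(x−vt)²/(4Dt)), with n_e·A the pore (flow) area.
Plume center vt = 0.50 × 930 = 465 m, so the well at 460 m is 5 m upgradient of the peak.
√(4πDt) = 14.10 m, giving peak height M/(n_e·A·√(4πDt)) = 94/(0.32 × 40 × 14.10) = 0.5208 kg/m³.
(x−vt)²/(4Dt) = (-5)²/(4 × 0.017 × 930) = 0.3953; exp(−0.3953) = 0.6735.
C = 0.5208 × 0.6735 = 0.351 kg/m³.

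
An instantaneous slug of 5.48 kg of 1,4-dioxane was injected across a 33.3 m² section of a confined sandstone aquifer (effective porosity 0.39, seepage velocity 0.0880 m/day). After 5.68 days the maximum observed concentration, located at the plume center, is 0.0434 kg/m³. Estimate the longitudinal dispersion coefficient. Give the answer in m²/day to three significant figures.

At the plume center C_max = M/(n_e·A·√(4πDt)), so D = M²/(4πt·(n_e·A·C_max)²).
n_e·A·C_max = 0.39 × 33.3 × 0.0434 = 0.5636 kg/m.
D = 5.48²/(4π × 5.68 × 0.5636²) = 1.32 m²/day.

1.32 m²/day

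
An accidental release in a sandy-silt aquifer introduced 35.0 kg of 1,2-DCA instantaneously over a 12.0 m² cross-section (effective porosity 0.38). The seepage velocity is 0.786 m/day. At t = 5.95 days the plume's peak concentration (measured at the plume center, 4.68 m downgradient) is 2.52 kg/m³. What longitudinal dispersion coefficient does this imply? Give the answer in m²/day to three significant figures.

At the plume center C_max = M/(n_e·A·√(4πDt)), so D = M²/(4πt·(n_e·A·C_max)²).
n_e·A·C_max = 0.38 × 12.0 × 2.52 = 11.49 kg/m.
D = 35.0²/(4π × 5.95 × 11.49²) = 0.124 m²/day.

0.124 m²/day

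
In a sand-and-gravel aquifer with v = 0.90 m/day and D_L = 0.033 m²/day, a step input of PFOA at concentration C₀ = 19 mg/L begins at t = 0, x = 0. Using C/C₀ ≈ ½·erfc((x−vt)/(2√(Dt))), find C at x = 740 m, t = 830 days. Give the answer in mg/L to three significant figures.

15.7 mg/L

For a continuous step input, C/C₀ ≈ ½·erfc((x−vt)/(2√(Dt))).
vt = 0.90 × 830 = 747 m and 2√(Dt) = 2√(0.033 × 830) = 10.47 m.
Argument (x−vt)/(2√(Dt)) = (740 − 747)/10.47 = -0.6686; ½·erfc(-0.6686) = 0.8278.
C = 19 × 0.8278 = 15.7 mg/L.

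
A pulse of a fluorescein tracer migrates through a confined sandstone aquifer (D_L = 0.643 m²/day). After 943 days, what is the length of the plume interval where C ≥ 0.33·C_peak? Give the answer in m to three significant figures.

The plume is Gaussian with σ = √(2Dt) = √(2 × 0.643 × 943) = 34.82 m.
C/C_peak = exp(−Δx²/(2σ²)) = 0.33 ⇒ Δx = σ·√(−2 ln 0.33) = 34.82 × 1.489 = 51.85 m.
Width = 2Δx = 104 m.

104 m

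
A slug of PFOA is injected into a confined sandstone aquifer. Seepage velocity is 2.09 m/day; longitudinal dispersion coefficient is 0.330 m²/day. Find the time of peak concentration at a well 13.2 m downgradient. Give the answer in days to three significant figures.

6.24 days

For the 1D instantaneous-source solution, setting ∂C/∂t = 0 at fixed x gives v²t² + 2Dt − x² = 0, so t = (√(D² + v²x²) − D)/v².
√(D² + v²x²) = √(0.330² + 2.09² × 13.2²) = 27.59; v² = 4.3681.
t = (27.59 − 0.330)/4.3681 = 6.24 days (vs. the pure-advection estimate x/v = 6.32 d).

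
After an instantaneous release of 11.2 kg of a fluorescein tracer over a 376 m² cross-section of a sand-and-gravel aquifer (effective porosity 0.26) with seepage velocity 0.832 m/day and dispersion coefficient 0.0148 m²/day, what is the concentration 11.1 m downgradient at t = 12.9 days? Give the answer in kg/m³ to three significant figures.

0.0620 kg/m³

For an instantaneous plane source, C(x,t) = M/(n_e·A·√(4πDt)) · exp(−(x−vt)²/(4Dt)), with n_e·A the pore (flow) area.
Plume center vt = 0.832 × 12.9 = 10.7328 m, so the well at 11.1 m is 0.3672 m downgradient of the peak.
√(4πDt) = 1.549 m, giving peak height M/(n_e·A·√(4πDt)) = 11.2/(0.26 × 376 × 1.549) = 0.07396 kg/m³.
(x−vt)²/(4Dt) = (0.3672)²/(4 × 0.0148 × 12.9) = 0.1766; exp(−0.1766) = 0.8381.
C = 0.07396 × 0.8381 = 0.0620 kg/m³.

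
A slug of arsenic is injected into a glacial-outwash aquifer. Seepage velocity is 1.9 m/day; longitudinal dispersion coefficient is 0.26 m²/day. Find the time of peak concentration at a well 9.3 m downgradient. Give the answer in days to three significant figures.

4.82 days

For the 1D instantaneous-source solution, setting ∂C/∂t = 0 at fixed x gives v²t² + 2Dt − x² = 0, so t = (√(D² + v²x²) − D)/v².
√(D² + v²x²) = √(0.26² + 1.9² × 9.3²) = 17.67; v² = 3.61.
t = (17.67 − 0.26)/3.61 = 4.82 days (vs. the pure-advection estimate x/v = 4.89 d).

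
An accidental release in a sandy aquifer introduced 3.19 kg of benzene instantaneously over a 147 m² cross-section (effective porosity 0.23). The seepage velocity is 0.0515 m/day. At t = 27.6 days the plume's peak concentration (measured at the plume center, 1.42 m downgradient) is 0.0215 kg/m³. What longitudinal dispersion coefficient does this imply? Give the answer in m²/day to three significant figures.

At the plume center C_max = M/(n_e·A·√(4πDt)), so D = M²/(4πt·(n_e·A·C_max)²).
n_e·A·C_max = 0.23 × 147 × 0.0215 = 0.7269 kg/m.
D = 3.19²/(4π × 27.6 × 0.7269²) = 0.0555 m²/day.

0.0555 m²/day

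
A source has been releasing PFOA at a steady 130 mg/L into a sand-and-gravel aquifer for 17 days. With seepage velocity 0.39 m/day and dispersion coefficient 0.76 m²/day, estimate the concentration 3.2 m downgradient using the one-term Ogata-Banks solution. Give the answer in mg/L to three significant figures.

For a continuous step input, C/C₀ ≈ ½·erfc((x−vt)/(2√(Dt))).
vt = 0.39 × 17 = 6.63 m and 2√(Dt) = 2√(0.76 × 17) = 7.189 m.
Argument (x−vt)/(2√(Dt)) = (3.2 − 6.63)/7.189 = -0.4771; ½·erfc(-0.4771) = 0.7501.
C = 130 × 0.7501 = 97.5 mg/L.

97.5 mg/L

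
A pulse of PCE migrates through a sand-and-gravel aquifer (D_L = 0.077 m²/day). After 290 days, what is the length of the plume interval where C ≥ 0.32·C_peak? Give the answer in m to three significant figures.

20.2 m

The plume is Gaussian with σ = √(2Dt) = √(2 × 0.077 × 290) = 6.683 m.
C/C_peak = exp(−Δx²/(2σ²)) = 0.32 ⇒ Δx = σ·√(−2 ln 0.32) = 6.683 × 1.510 = 10.09 m.
Width = 2Δx = 20.2 m.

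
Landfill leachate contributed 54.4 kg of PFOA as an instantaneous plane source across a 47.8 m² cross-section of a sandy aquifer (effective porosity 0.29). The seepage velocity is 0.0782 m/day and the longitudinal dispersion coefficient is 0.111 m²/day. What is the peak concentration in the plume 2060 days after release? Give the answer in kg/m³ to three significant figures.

The peak of an instantaneous 1D plume sits at x = vt; there the Gaussian factor is 1 and C_max = M/(n_e·A·√(4πDt)), where n_e·A is the pore area the mass is dissolved in.
√(4πDt) = √(4π × 0.111 × 2060) = 53.60 m, so C_max = 54.4/(0.29 × 47.8 × 53.60) = 0.0732 kg/m³.

0.0732 kg/m³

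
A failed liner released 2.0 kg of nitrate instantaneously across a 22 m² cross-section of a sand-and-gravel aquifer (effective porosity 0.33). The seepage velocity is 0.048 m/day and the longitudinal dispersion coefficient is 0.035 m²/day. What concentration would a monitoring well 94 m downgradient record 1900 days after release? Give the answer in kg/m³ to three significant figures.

For an instantaneous plane source, C(x,t) = M/(n_e·A·√(4πDt)) · exp(−(x−vt)²/(4Dt)), with n_e·A the pore (flow) area.
Plume center vt = 0.048 × 1900 = 91.2 m, so the well at 94 m is 2.8 m downgradient of the peak.
√(4πDt) = 28.91 m, giving peak height M/(n_e·A·√(4πDt)) = 2.0/(0.33 × 22 × 28.91) = 0.009529 kg/m³.
(x−vt)²/(4Dt) = (2.8)²/(4 × 0.035 × 1900) = 0.02947; exp(−0.02947) = 0.9710.
C = 0.009529 × 0.9710 = 0.00925 kg/m³.

0.00925 kg/m³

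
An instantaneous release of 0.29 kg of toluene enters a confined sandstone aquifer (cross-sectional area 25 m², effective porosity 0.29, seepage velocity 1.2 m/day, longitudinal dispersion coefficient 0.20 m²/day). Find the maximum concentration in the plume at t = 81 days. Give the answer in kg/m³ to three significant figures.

0.00280 kg/m³

The peak of an instantaneous 1D plume sits at x = vt; there the Gaussian factor is 1 and C_max = M/(n_e·A·√(4πDt)), where n_e·A is the pore area the mass is dissolved in.
√(4πDt) = √(4π × 0.20 × 81) = 14.27 m, so C_max = 0.29/(0.29 × 25 × 14.27) = 0.00280 kg/m³.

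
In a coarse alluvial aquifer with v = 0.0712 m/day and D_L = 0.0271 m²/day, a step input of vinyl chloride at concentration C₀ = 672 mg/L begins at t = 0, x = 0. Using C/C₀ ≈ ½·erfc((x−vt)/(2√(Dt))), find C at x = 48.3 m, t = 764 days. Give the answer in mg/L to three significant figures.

557 mg/L

For a continuous step input, C/C₀ ≈ ½·erfc((x−vt)/(2√(Dt))).
vt = 0.0712 × 764 = 54.3968 m and 2√(Dt) = 2√(0.0271 × 764) = 9.100 m.
Argument (x−vt)/(2√(Dt)) = (48.3 − 54.3968)/9.100 = -0.6700; ½·erfc(-0.6700) = 0.8283.
C = 672 × 0.8283 = 557 mg/L.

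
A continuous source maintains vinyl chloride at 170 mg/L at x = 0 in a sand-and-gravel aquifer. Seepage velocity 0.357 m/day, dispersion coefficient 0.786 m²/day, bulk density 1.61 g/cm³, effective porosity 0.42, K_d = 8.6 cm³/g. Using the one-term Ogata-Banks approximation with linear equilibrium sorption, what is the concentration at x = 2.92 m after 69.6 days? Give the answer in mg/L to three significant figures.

Retardation factor R = 1 + ρ_b·K_d/n = 1 + 1.61 × 8.6/0.42 = 33.97.
Sorption retards both mechanisms: v_R = v/R = 0.01051 m/day, D_R = D/R = 0.02314 m²/day.
v_R·t = 0.01051 × 69.6 = 0.731496 m; 2√(D_R t) = 2.538 m; argument = (2.92 − 0.731496)/2.538 = 0.8623.
C = C₀ × ½·erfc(0.8623) = 170 × 0.1113 = 18.9 mg/L.

18.9 mg/L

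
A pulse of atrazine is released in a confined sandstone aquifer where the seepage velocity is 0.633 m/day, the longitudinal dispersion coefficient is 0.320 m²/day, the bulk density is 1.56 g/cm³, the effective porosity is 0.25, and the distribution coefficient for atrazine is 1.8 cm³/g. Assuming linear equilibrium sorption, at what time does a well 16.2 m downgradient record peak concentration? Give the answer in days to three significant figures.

Retardation factor R = 1 + ρ_b·K_d/n = 1 + 1.56 × 1.8/0.25 = 12.23.
Sorption retards both mechanisms: v_R = v/R = 0.05176 m/day, D_R = D/R = 0.02617 m²/day.
Peak time from v_R²t² + 2D_R t − x² = 0: t = (√(D_R² + v_R²x²) − D_R)/v_R².
√(D_R² + v_R²x²) = √(0.02617² + 0.05176² × 16.2²) = 0.8389; v_R² = 0.002679.
t = (0.8389 − 0.02617)/0.002679 = 303 days.

303 days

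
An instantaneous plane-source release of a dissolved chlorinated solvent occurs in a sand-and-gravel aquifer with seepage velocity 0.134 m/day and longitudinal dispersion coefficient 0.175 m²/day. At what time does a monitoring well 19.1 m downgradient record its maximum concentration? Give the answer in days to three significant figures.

For the 1D instantaneous-source solution, setting ∂C/∂t = 0 at fixed x gives v²t² + 2Dt − x² = 0, so t = (√(D² + v²x²) − D)/v².
√(D² + v²x²) = √(0.175² + 0.134² × 19.1²) = 2.565; v² = 0.017956.
t = (2.565 − 0.175)/0.017956 = 133 days (vs. the pure-advection estimate x/v = 143 d).

133 days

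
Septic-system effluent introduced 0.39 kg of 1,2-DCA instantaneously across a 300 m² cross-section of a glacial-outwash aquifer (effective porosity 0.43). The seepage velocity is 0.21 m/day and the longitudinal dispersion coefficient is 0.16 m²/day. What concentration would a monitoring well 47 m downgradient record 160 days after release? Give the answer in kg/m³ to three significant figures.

For an instantaneous plane source, C(x,t) = M/(n_e·A·√(4πDt)) · exp(−(x−vt)²/(4Dt)), with n_e·A the pore (flow) area.
Plume center vt = 0.21 × 160 = 33.6 m, so the well at 47 m is 13.4 m downgradient of the peak.
√(4πDt) = 17.94 m, giving peak height M/(n_e·A·√(4πDt)) = 0.39/(0.43 × 300 × 17.94) = 0.0001685 kg/m³.
(x−vt)²/(4Dt) = (13.4)²/(4 × 0.16 × 160) = 1.754; exp(−1.754) = 0.1731.
C = 0.0001685 × 0.1731 = 2.92e-05 kg/m³.

2.92e-05 kg/m³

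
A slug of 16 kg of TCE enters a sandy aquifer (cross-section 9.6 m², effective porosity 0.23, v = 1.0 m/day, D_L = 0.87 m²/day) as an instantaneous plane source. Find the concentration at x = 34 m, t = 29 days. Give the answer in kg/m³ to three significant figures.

0.318 kg/m³

For an instantaneous plane source, C(x,t) = M/(n_e·A·√(4πDt)) · exp(−(x−vt)²/(4Dt)), with n_e·A the pore (flow) area.
Plume center vt = 1.0 × 29 = 29 m, so the well at 34 m is 5 m downgradient of the peak.
√(4πDt) = 17.81 m, giving peak height M/(n_e·A·√(4πDt)) = 16/(0.23 × 9.6 × 17.81) = 0.4069 kg/m³.
(x−vt)²/(4Dt) = (5)²/(4 × 0.87 × 29) = 0.2477; exp(−0.2477) = 0.7806.
C = 0.4069 × 0.7806 = 0.318 kg/m³.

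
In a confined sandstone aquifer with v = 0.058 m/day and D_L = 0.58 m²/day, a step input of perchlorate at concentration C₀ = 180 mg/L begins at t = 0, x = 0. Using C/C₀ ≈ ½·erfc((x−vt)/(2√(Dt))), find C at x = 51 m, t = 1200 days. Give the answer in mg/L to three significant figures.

For a continuous step input, C/C₀ ≈ ½·erfc((x−vt)/(2√(Dt))).
vt = 0.058 × 1200 = 69.6 m and 2√(Dt) = 2√(0.58 × 1200) = 52.76 m.
Argument (x−vt)/(2√(Dt)) = (51 − 69.6)/52.76 = -0.3525; ½·erfc(-0.3525) = 0.6909.
C = 180 × 0.6909 = 124 mg/L.

124 mg/L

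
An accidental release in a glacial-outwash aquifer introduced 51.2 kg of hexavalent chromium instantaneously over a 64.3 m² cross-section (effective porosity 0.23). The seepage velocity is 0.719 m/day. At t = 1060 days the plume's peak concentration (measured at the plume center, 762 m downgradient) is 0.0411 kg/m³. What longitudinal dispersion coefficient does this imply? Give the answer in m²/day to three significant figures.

At the plume center C_max = M/(n_e·A·√(4πDt)), so D = M²/(4πt·(n_e·A·C_max)²).
n_e·A·C_max = 0.23 × 64.3 × 0.0411 = 0.6078 kg/m.
D = 51.2²/(4π × 1060 × 0.6078²) = 0.533 m²/day.

0.533 m²/day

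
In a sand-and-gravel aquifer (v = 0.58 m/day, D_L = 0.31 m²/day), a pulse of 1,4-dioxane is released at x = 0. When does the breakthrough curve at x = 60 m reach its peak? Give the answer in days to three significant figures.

For the 1D instantaneous-source solution, setting ∂C/∂t = 0 at fixed x gives v²t² + 2Dt − x² = 0, so t = (√(D² + v²x²) − D)/v².
√(D² + v²x²) = √(0.31² + 0.58² × 60²) = 34.80; v² = 0.3364.
t = (34.80 − 0.31)/0.3364 = 103 days (vs. the pure-advection estimate x/v = 103 d).

103 days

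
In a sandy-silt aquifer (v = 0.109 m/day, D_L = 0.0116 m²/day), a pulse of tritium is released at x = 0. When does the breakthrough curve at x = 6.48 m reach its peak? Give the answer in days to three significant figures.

For the 1D instantaneous-source solution, setting ∂C/∂t = 0 at fixed x gives v²t² + 2Dt − x² = 0, so t = (√(D² + v²x²) − D)/v².
√(D² + v²x²) = √(0.0116² + 0.109² × 6.48²) = 0.7064; v² = 0.011881.
t = (0.7064 − 0.0116)/0.011881 = 58.5 days (vs. the pure-advection estimate x/v = 59.4 d).

58.5 days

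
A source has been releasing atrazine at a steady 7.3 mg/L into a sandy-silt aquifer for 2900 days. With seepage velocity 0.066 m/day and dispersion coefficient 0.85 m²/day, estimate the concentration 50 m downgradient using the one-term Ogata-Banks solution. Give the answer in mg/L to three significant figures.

7.14 mg/L

For a continuous step input, C/C₀ ≈ ½·erfc((x−vt)/(2√(Dt))).
vt = 0.066 × 2900 = 191.4 m and 2√(Dt) = 2√(0.85 × 2900) = 99.30 m.
Argument (x−vt)/(2√(Dt)) = (50 − 191.4)/99.30 = -1.424; ½·erfc(-1.424) = 0.9780.
C = 7.3 × 0.9780 = 7.14 mg/L.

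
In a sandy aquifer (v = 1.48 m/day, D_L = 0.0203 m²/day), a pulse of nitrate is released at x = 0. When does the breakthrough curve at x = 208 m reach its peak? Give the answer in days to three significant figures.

For the 1D instantaneous-source solution, setting ∂C/∂t = 0 at fixed x gives v²t² + 2Dt − x² = 0, so t = (√(D² + v²x²) − D)/v².
√(D² + v²x²) = √(0.0203² + 1.48² × 208²) = 307.8; v² = 2.1904.
t = (307.8 − 0.0203)/2.1904 = 141 days (vs. the pure-advection estimate x/v = 141 d).

141 days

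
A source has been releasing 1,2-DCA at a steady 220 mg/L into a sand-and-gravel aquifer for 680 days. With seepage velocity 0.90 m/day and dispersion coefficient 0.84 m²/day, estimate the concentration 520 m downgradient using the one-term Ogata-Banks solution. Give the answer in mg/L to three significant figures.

For a continuous step input, C/C₀ ≈ ½·erfc((x−vt)/(2√(Dt))).
vt = 0.90 × 680 = 612 m and 2√(Dt) = 2√(0.84 × 680) = 47.80 m.
Argument (x−vt)/(2√(Dt)) = (520 − 612)/47.80 = -1.925; ½·erfc(-1.925) = 0.9968.
C = 220 × 0.9968 = 219 mg/L.

219 mg/L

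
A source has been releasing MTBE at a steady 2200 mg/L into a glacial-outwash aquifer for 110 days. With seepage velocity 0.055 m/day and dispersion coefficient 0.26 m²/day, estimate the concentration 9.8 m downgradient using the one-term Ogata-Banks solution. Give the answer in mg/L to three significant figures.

682 mg/L

For a continuous step input, C/C₀ ≈ ½·erfc((x−vt)/(2√(Dt))).
vt = 0.055 × 110 = 6.05 m and 2√(Dt) = 2√(0.26 × 110) = 10.70 m.
Argument (x−vt)/(2√(Dt)) = (9.8 − 6.05)/10.70 = 0.3505; ½·erfc(0.3505) = 0.3101.
C = 2200 × 0.3101 = 682 mg/L.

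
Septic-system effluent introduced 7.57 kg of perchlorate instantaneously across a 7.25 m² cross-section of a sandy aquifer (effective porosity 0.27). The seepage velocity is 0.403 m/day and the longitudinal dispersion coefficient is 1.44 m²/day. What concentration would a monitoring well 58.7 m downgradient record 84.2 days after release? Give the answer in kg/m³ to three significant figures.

0.0280 kg/m³

For an instantaneous plane source, C(x,t) = M/(n_e·A·√(4πDt)) · exp(−(x−vt)²/(4Dt)), with n_e·A the pore (flow) area.
Plume center vt = 0.403 × 84.2 = 33.9326 m, so the well at 58.7 m is 24.7674 m downgradient of the peak.
√(4πDt) = 39.03 m, giving peak height M/(n_e·A·√(4πDt)) = 7.57/(0.27 × 7.25 × 39.03) = 0.09908 kg/m³.
(x−vt)²/(4Dt) = (24.7674)²/(4 × 1.44 × 84.2) = 1.265; exp(−1.265) = 0.2822.
C = 0.09908 × 0.2822 = 0.0280 kg/m³.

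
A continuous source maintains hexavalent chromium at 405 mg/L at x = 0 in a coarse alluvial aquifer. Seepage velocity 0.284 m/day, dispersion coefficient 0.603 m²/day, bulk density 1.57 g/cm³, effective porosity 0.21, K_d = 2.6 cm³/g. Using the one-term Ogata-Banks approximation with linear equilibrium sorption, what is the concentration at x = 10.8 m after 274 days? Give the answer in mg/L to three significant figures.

16.6 mg/L

Retardation factor R = 1 + ρ_b·K_d/n = 1 + 1.57 × 2.6/0.21 = 20.44.
Sorption retards both mechanisms: v_R = v/R = 0.01389 m/day, D_R = D/R = 0.02950 m²/day.
v_R·t = 0.01389 × 274 = 3.80586 m; 2√(D_R t) = 5.686 m; argument = (10.8 − 3.80586)/5.686 = 1.230.
C = C₀ × ½·erfc(1.230) = 405 × 0.04097 = 16.6 mg/L.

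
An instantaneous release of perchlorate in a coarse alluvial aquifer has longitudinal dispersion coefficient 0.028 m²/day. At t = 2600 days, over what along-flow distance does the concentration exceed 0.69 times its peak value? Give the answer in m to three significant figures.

The plume is Gaussian with σ = √(2Dt) = √(2 × 0.028 × 2600) = 12.07 m.
C/C_peak = exp(−Δx²/(2σ²)) = 0.69 ⇒ Δx = σ·√(−2 ln 0.69) = 12.07 × 0.8615 = 10.40 m.
Width = 2Δx = 20.8 m.

20.8 m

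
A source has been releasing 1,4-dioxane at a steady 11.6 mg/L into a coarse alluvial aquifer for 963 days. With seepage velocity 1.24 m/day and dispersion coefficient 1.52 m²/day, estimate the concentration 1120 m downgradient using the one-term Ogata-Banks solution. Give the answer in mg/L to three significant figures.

For a continuous step input, C/C₀ ≈ ½·erfc((x−vt)/(2√(Dt))).
vt = 1.24 × 963 = 1194.12 m and 2√(Dt) = 2√(1.52 × 963) = 76.52 m.
Argument (x−vt)/(2√(Dt)) = (1120 − 1194.12)/76.52 = -0.9686; ½·erfc(-0.9686) = 0.9146.
C = 11.6 × 0.9146 = 10.6 mg/L.

10.6 mg/L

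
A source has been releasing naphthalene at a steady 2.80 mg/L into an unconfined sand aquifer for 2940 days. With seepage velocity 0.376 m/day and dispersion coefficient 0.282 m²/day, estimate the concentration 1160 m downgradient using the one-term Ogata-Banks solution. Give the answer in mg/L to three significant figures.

For a continuous step input, C/C₀ ≈ ½·erfc((x−vt)/(2√(Dt))).
vt = 0.376 × 2940 = 1105.44 m and 2√(Dt) = 2√(0.282 × 2940) = 57.59 m.
Argument (x−vt)/(2√(Dt)) = (1160 − 1105.44)/57.59 = 0.9474; ½·erfc(0.9474) = 0.09015.
C = 2.80 × 0.09015 = 0.252 mg/L.

0.252 mg/L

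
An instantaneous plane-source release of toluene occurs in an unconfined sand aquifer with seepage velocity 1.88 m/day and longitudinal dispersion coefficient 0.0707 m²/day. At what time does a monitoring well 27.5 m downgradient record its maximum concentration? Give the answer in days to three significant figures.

14.6 days

For the 1D instantaneous-source solution, setting ∂C/∂t = 0 at fixed x gives v²t² + 2Dt − x² = 0, so t = (√(D² + v²x²) − D)/v².
√(D² + v²x²) = √(0.0707² + 1.88² × 27.5²) = 51.70; v² = 3.5344.
t = (51.70 − 0.0707)/3.5344 = 14.6 days (vs. the pure-advection estimate x/v = 14.6 d).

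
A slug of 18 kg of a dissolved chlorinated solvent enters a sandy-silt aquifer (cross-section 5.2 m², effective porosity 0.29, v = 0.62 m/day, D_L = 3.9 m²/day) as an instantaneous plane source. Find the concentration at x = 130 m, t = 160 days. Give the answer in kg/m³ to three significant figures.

For an instantaneous plane source, C(x,t) = M/(n_e·A·√(4πDt)) · exp(−(x−vt)²/(4Dt)), with n_e·A the pore (flow) area.
Plume center vt = 0.62 × 160 = 99.2 m, so the well at 130 m is 30.8 m downgradient of the peak.
√(4πDt) = 88.55 m, giving peak height M/(n_e·A·√(4πDt)) = 18/(0.29 × 5.2 × 88.55) = 0.1348 kg/m³.
(x−vt)²/(4Dt) = (30.8)²/(4 × 3.9 × 160) = 0.3801; exp(−0.3801) = 0.6838.
C = 0.1348 × 0.6838 = 0.0922 kg/m³.

0.0922 kg/m³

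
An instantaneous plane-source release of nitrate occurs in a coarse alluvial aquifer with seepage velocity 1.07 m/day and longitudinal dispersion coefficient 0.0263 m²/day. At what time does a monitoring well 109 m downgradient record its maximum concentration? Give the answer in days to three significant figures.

102 days

For the 1D instantaneous-source solution, setting ∂C/∂t = 0 at fixed x gives v²t² + 2Dt − x² = 0, so t = (√(D² + v²x²) − D)/v².
√(D² + v²x²) = √(0.0263² + 1.07² × 109²) = 116.6; v² = 1.1449.
t = (116.6 − 0.0263)/1.1449 = 102 days (vs. the pure-advection estimate x/v = 102 d).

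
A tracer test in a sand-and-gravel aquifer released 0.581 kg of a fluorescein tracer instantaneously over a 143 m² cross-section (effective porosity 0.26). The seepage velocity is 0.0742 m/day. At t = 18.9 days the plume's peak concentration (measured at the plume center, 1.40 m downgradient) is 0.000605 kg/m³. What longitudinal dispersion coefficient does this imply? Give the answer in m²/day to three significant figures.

2.81 m²/day

At the plume center C_max = M/(n_e·A·√(4πDt)), so D = M²/(4πt·(n_e·A·C_max)²).
n_e·A·C_max = 0.26 × 143 × 0.000605 = 0.02249 kg/m.
D = 0.581²/(4π × 18.9 × 0.02249²) = 2.81 m²/day.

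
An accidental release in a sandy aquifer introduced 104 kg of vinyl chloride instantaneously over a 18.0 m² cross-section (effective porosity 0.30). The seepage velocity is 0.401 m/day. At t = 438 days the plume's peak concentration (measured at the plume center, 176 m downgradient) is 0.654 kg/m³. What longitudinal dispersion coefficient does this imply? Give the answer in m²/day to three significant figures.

0.158 m²/day

At the plume center C_max = M/(n_e·A·√(4πDt)), so D = M²/(4πt·(n_e·A·C_max)²).
n_e·A·C_max = 0.30 × 18.0 × 0.654 = 3.532 kg/m.
D = 104²/(4π × 438 × 3.532²) = 0.158 m²/day.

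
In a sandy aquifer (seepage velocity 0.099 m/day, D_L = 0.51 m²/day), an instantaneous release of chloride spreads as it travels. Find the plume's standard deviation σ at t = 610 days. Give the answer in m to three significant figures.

Dispersive spreading gives a Gaussian with σ² = 2Dt; advection only shifts the center.
σ = √(2 × 0.51 × 610) = 24.9 m.

24.9 m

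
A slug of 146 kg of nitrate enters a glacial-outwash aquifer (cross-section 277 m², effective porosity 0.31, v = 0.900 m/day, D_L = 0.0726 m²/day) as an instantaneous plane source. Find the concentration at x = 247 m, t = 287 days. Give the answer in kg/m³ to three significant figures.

0.0227 kg/m³

For an instantaneous plane source, C(x,t) = M/(n_e·A·√(4πDt)) · exp(−(x−vt)²/(4Dt)), with n_e·A the pore (flow) area.
Plume center vt = 0.900 × 287 = 258.3 m, so the well at 247 m is 11.3 m upgradient of the peak.
√(4πDt) = 16.18 m, giving peak height M/(n_e·A·√(4πDt)) = 146/(0.31 × 277 × 16.18) = 0.1051 kg/m³.
(x−vt)²/(4Dt) = (-11.3)²/(4 × 0.0726 × 287) = 1.532; exp(−1.532) = 0.2161.
C = 0.1051 × 0.2161 = 0.0227 kg/m³.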